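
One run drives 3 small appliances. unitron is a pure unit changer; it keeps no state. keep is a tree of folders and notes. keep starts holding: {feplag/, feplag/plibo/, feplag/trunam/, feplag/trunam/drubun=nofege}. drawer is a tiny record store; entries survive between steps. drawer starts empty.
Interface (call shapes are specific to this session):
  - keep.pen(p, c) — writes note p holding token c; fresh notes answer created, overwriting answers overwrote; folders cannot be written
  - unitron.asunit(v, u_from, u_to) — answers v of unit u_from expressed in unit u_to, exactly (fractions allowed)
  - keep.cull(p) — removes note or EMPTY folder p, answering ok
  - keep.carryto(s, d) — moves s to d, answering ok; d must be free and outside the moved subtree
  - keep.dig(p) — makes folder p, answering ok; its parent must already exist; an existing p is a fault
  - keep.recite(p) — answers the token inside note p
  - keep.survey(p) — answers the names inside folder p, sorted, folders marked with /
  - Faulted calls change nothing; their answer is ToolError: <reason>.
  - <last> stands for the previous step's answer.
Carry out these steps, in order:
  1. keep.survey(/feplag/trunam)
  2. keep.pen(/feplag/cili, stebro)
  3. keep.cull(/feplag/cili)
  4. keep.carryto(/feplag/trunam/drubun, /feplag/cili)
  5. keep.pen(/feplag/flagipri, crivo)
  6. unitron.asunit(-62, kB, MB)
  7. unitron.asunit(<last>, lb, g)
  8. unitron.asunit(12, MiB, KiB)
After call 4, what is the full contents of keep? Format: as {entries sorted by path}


Answer: {feplag/, feplag/cili=nofege, feplag/plibo/, feplag/trunam/}

Derivation:
// keep.survey(p=/feplag/trunam) : [drubun]
// keep.pen(p=/feplag/cili, c=stebro) : created
// keep.cull(p=/feplag/cili) : ok
// keep.carryto(s=/feplag/trunam/drubun, d=/feplag/cili) : ok
// keep.pen(p=/feplag/flagipri, c=crivo) : created
// unitron.asunit(v=-62, u_from=kB, u_to=MB) : -31/500
// unitron.asunit(v=<last>, u_from=lb, u_to=g) : -1406136347/50000000
// unitron.asunit(v=12, u_from=MiB, u_to=KiB) : 12288


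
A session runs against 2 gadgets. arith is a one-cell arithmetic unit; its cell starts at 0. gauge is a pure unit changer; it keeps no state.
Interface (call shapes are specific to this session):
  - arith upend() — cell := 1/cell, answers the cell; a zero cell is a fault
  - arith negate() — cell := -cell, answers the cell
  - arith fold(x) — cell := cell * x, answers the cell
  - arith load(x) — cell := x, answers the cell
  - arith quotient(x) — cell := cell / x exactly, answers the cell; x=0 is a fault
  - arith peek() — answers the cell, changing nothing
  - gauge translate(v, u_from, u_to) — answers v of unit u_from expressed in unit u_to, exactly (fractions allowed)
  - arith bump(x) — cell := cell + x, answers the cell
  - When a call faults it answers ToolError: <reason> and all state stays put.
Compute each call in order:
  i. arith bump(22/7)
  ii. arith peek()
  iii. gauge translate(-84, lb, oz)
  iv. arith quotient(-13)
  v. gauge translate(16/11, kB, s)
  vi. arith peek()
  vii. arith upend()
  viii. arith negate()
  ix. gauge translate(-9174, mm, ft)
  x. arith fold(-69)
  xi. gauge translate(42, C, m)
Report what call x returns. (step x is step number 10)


Answer: -6279/22

Derivation:
Do: arith bump[x='22/7']
See: 22/7
Do: arith peek[]
See: 22/7
Do: gauge translate[v='-84'; u_from='lb'; u_to='oz']
See: -1344
Do: arith quotient[x='-13']
See: -22/91
Do: gauge translate[v='16/11'; u_from='kB'; u_to='s']
See: ToolError: incompatible units
Do: arith peek[]
See: -22/91
Do: arith upend[]
See: -91/22
Do: arith negate[]
See: 91/22
Do: gauge translate[v='-9174'; u_from='mm'; u_to='ft']
See: -7645/254
Do: arith fold[x='-69']
See: -6279/22
Do: gauge translate[v='42'; u_from='C'; u_to='m']
See: ToolError: incompatible units


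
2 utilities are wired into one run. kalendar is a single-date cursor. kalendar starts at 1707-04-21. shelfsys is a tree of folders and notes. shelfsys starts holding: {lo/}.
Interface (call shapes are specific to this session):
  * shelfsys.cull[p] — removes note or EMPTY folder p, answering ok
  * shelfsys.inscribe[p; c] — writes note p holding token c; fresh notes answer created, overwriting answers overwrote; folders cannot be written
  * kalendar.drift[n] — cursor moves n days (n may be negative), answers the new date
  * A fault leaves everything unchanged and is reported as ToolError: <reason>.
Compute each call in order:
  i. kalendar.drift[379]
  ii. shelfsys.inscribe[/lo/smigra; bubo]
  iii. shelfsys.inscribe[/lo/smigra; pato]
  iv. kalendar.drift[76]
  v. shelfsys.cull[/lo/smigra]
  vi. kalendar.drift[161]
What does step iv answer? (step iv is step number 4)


% kalendar.drift n: 379
= 1708-05-04
% shelfsys.inscribe p: /lo/smigra c: bubo
= created
% shelfsys.inscribe p: /lo/smigra c: pato
= overwrote
% kalendar.drift n: 76
= 1708-07-19
% shelfsys.cull p: /lo/smigra
= ok
% kalendar.drift n: 161
= 1708-12-27

Answer: 1708-07-19


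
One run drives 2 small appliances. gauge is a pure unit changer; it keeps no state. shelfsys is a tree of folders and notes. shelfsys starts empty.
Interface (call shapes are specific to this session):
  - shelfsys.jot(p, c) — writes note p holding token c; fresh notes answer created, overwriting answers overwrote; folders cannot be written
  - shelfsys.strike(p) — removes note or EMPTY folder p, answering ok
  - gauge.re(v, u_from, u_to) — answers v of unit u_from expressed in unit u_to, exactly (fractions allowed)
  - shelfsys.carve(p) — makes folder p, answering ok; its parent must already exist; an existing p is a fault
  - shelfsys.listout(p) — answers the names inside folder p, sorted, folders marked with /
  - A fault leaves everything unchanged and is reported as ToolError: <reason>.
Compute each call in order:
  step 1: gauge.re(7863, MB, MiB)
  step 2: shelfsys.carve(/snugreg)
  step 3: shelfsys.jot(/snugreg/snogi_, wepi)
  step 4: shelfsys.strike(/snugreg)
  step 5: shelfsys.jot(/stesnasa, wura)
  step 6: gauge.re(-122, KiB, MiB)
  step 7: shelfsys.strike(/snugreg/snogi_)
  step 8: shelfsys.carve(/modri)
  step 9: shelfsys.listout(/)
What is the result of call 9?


Now I run gauge.re on v: 7863, u_from: MB, u_to: MiB, and get 122859375/16384.
Now I run shelfsys.carve on p: /snugreg, and observe ok.
I call shelfsys.jot on p: /snugreg/snogi_, c: wepi, and get created.
I invoke shelfsys.strike on p: /snugreg, — result: ToolError: not empty.
I invoke shelfsys.jot on p: /stesnasa, c: wura, → created.
Invoking gauge.re on v: -122, u_from: KiB, u_to: MiB, and observe -61/512.
I try shelfsys.strike on p: /snugreg/snogi_, → ok.
I call shelfsys.carve on p: /modri, and observe ok.
Next I call shelfsys.listout on p: /, and observe [modri/, snugreg/, stesnasa].

Answer: [modri/, snugreg/, stesnasa]


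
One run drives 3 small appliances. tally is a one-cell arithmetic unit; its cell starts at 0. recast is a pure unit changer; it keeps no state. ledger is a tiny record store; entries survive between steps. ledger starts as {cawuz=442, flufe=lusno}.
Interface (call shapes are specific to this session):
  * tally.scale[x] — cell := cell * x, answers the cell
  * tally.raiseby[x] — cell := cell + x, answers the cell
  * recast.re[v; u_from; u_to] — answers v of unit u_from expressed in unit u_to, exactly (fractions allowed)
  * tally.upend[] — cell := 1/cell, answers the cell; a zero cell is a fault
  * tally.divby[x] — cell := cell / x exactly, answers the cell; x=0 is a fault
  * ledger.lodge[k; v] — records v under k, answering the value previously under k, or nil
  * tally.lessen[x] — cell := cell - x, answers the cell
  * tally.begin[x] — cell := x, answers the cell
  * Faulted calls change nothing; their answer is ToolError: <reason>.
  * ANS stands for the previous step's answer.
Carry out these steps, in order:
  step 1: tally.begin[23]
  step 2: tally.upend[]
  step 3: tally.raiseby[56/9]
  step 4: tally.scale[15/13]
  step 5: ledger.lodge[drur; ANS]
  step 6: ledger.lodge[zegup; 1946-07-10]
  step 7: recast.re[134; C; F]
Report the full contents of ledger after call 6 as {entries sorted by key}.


→ tally.begin(x→23)
← 23
→ tally.upend()
← 1/23
→ tally.raiseby(x→56/9)
← 1297/207
→ tally.scale(x→15/13)
← 6485/897
→ ledger.lodge(k→drur, v→ANS)
← nil
→ ledger.lodge(k→zegup, v→1946-07-10)
← nil
→ recast.re(v→134, u_from→C, u_to→F)
← 1366/5

Answer: {cawuz=442, drur=6485/897, flufe=lusno, zegup=1946-07-10}


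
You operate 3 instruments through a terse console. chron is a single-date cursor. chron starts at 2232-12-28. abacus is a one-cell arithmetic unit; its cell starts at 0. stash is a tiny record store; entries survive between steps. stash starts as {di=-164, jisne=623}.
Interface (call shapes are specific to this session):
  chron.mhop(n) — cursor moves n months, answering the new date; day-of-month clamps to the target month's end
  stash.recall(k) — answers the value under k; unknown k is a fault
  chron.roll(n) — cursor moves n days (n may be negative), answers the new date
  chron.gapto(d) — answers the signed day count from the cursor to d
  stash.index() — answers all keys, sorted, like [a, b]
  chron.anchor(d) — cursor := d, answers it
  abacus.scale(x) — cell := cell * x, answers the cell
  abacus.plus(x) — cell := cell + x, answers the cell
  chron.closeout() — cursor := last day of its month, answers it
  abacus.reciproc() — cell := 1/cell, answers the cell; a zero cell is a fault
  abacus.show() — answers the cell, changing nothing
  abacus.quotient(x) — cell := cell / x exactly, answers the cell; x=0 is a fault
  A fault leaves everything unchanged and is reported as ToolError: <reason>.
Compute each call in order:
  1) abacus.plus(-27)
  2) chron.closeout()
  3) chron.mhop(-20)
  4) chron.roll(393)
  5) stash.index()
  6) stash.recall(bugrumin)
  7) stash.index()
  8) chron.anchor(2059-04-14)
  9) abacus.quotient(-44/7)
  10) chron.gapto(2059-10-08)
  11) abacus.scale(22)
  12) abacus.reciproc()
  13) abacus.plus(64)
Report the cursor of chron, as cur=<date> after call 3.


Answer: cur=2231-04-30

Derivation:
! abacus.plus(x='-27') ~> -27
! chron.closeout() ~> 2232-12-31
! chron.mhop(n='-20') ~> 2231-04-30
! chron.roll(n='393') ~> 2232-05-27
! stash.index() ~> [di, jisne]
! stash.recall(k='bugrumin') ~> ToolError: no such key bugrumin
! stash.index() ~> [di, jisne]
! chron.anchor(d='2059-04-14') ~> 2059-04-14
! abacus.quotient(x='-44/7') ~> 189/44
! chron.gapto(d='2059-10-08') ~> 177
! abacus.scale(x='22') ~> 189/2
! abacus.reciproc() ~> 2/189
! abacus.plus(x='64') ~> 12098/189


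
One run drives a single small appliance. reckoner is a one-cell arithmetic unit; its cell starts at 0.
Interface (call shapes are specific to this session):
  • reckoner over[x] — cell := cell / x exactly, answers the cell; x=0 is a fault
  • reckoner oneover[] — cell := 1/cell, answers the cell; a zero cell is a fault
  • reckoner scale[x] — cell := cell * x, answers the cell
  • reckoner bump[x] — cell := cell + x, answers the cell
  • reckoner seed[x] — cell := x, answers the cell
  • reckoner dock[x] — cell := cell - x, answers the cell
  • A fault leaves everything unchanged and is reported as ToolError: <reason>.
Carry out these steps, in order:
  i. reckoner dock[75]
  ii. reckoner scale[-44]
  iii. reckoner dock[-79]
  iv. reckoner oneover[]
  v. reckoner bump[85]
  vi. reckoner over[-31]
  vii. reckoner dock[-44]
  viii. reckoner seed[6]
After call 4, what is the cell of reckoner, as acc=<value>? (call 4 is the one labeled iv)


Answer: acc=1/3379

Derivation:
# reckoner dock(x: 75) -> -75
# reckoner scale(x: -44) -> 3300
# reckoner dock(x: -79) -> 3379
# reckoner oneover() -> 1/3379
# reckoner bump(x: 85) -> 287216/3379
# reckoner over(x: -31) -> -287216/104749
# reckoner dock(x: -44) -> 4321740/104749
# reckoner seed(x: 6) -> 6


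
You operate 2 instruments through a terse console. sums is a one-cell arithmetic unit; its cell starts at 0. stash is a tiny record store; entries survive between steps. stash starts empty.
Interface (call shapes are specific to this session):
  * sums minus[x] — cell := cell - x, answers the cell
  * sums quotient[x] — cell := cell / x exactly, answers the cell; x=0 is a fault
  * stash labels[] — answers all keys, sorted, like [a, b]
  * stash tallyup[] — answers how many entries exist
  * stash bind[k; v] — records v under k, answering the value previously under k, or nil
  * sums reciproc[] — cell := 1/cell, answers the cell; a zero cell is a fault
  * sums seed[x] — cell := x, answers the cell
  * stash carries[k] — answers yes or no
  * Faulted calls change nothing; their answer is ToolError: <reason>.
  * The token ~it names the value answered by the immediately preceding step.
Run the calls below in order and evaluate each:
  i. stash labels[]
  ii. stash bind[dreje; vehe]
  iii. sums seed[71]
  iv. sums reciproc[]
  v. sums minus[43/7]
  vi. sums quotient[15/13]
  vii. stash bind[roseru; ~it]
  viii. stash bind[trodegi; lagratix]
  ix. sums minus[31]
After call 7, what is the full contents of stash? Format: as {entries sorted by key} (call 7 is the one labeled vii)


Answer: {dreje=vehe, roseru=-39598/7455}

Derivation:
$ stash labels
[out] []
$ stash bind dreje vehe
[out] nil
$ sums seed 71
[out] 71
$ sums reciproc
[out] 1/71
$ sums minus 43/7
[out] -3046/497
$ sums quotient 15/13
[out] -39598/7455
$ stash bind roseru ~it
[out] nil
$ stash bind trodegi lagratix
[out] nil
$ sums minus 31
[out] -270703/7455


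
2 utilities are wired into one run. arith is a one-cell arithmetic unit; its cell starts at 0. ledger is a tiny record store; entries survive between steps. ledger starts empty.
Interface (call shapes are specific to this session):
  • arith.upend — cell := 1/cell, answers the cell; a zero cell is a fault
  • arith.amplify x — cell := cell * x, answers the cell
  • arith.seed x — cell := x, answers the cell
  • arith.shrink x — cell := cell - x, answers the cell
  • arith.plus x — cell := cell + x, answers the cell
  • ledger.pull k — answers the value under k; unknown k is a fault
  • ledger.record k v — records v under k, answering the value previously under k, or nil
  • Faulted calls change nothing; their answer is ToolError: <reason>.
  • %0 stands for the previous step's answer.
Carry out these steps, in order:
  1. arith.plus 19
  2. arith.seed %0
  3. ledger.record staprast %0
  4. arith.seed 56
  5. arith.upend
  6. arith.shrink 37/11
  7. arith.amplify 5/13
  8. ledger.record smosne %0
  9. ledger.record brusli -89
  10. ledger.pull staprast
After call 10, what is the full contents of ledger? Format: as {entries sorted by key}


[in] arith.plus x=19
:: 19
[in] arith.seed x=%0
:: 19
[in] ledger.record k=staprast v=%0
:: nil
[in] arith.seed x=56
:: 56
[in] arith.upend
:: 1/56
[in] arith.shrink x=37/11
:: -2061/616
[in] arith.amplify x=5/13
:: -10305/8008
[in] ledger.record k=smosne v=%0
:: nil
[in] ledger.record k=brusli v=-89
:: nil
[in] ledger.pull k=staprast
:: 19

Answer: {brusli=-89, smosne=-10305/8008, staprast=19}


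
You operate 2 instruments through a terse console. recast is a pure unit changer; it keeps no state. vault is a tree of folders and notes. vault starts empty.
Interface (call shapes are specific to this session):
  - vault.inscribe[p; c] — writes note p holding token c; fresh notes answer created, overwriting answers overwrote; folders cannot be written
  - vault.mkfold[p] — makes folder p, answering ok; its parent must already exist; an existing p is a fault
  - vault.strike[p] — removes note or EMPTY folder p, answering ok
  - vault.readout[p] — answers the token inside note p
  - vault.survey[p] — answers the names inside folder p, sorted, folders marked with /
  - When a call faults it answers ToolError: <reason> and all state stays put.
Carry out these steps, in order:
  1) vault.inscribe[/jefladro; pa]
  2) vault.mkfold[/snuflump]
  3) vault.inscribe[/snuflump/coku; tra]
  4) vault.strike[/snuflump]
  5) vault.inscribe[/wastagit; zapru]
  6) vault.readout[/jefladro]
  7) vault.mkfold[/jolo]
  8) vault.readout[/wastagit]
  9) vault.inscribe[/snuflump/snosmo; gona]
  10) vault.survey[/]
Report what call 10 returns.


Then vault.inscribe on p: /jefladro, c: pa, → created.
Then vault.mkfold on p: /snuflump, giving ok.
I run vault.inscribe on p: /snuflump/coku, c: tra, yielding created.
I try vault.strike on p: /snuflump, and get ToolError: not empty.
Invoking vault.inscribe on p: /wastagit, c: zapru, and get created.
Then vault.readout on p: /jefladro: pa.
I invoke vault.mkfold on p: /jolo, and get ok.
I run vault.readout on p: /wastagit, → zapru.
Now I run vault.inscribe on p: /snuflump/snosmo, c: gona, which returns created.
Next I call vault.survey on p: /: [jefladro, jolo/, snuflump/, wastagit].

Answer: [jefladro, jolo/, snuflump/, wastagit]


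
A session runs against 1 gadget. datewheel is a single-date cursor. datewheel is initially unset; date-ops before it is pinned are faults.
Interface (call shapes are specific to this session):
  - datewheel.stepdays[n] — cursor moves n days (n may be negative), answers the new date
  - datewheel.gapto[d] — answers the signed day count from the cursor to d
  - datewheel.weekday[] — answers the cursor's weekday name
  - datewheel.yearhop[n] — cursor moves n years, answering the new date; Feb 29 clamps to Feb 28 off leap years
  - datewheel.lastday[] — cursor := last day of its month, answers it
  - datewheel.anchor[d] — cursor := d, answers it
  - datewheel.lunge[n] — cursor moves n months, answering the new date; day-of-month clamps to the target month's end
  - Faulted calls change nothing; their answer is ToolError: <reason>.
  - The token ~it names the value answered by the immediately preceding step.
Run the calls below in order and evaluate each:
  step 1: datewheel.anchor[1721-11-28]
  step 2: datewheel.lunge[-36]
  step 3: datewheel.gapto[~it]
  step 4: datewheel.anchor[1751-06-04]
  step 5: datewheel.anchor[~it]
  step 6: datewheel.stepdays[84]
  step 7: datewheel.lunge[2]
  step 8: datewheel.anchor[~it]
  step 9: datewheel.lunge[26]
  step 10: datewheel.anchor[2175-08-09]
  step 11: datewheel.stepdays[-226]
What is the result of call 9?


I try anchor(d=1721-11-28), → 1721-11-28.
Now I run lunge(n=-36), → 1718-11-28.
I try gapto(d=~it): 0.
Invoking anchor(d=1751-06-04), and get 1751-06-04.
Invoking anchor(d=~it), giving 1751-06-04.
Using stepdays(n=84), — result: 1751-08-27.
Calling lunge(n=2), which returns 1751-10-27.
Then anchor(d=~it), which returns 1751-10-27.
Calling lunge(n=26), → 1753-12-27.
Then anchor(d=2175-08-09), and observe 2175-08-09.
I invoke stepdays(n=-226), — result: 2174-12-26.

Answer: 1753-12-27


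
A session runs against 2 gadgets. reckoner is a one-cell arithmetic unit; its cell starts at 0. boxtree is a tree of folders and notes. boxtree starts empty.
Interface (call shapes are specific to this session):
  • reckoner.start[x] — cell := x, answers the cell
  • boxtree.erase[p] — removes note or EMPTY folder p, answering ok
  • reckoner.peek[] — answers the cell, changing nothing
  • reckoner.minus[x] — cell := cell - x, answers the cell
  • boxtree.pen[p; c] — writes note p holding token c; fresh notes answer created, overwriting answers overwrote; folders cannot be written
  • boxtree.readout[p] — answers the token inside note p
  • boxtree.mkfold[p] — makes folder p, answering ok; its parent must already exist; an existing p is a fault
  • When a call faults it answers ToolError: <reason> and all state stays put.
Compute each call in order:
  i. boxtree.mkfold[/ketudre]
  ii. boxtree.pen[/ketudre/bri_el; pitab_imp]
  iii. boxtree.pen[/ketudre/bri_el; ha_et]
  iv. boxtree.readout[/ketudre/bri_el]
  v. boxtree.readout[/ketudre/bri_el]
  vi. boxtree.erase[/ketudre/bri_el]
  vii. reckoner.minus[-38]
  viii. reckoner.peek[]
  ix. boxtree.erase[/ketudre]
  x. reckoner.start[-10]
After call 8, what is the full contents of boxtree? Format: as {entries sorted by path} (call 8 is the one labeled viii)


Do: mkfold[p: /ketudre]
See: ok
Do: pen[p: /ketudre/bri_el; c: pitab_imp]
See: created
Do: pen[p: /ketudre/bri_el; c: ha_et]
See: overwrote
Do: readout[p: /ketudre/bri_el]
See: ha_et
Do: readout[p: /ketudre/bri_el]
See: ha_et
Do: erase[p: /ketudre/bri_el]
See: ok
Do: minus[x: -38]
See: 38
Do: peek[]
See: 38
Do: erase[p: /ketudre]
See: ok
Do: start[x: -10]
See: -10

Answer: {ketudre/}


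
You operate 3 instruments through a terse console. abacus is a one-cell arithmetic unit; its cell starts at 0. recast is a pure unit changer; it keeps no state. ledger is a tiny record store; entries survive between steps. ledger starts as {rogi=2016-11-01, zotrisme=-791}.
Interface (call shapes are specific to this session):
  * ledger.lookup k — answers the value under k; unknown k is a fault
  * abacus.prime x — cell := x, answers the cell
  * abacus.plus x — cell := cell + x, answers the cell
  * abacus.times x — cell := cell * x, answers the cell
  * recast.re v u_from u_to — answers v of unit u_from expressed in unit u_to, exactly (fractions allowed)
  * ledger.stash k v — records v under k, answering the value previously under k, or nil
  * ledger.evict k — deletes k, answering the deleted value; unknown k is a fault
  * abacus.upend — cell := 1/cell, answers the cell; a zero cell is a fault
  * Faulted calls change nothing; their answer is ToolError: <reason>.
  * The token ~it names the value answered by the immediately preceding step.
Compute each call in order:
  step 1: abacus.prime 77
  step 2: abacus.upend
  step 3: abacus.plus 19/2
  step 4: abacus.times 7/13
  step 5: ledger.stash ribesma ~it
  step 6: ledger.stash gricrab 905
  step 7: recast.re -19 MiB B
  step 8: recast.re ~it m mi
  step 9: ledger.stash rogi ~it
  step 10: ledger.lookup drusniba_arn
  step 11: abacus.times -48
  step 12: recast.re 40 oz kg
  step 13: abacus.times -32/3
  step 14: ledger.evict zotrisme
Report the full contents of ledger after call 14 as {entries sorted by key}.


Then abacus.prime passing 77, yielding 77.
Now I run abacus.upend(), — result: 1/77.
I use abacus.plus passing 19/2, — result: 1465/154.
Calling abacus.times passing 7/13: 1465/286.
I try ledger.stash passing ribesma, ~it, and see nil.
I use ledger.stash passing gricrab, 905, and see nil.
Calling recast.re passing -19, MiB, B, and observe -19922944.
Next I call recast.re passing ~it, m, mi: -155648000/12573.
I call ledger.stash passing rogi, ~it, yielding 2016-11-01.
I call ledger.lookup passing drusniba_arn, — result: ToolError: no such key drusniba_arn.
Now I run abacus.times passing -48, yielding -35160/143.
I call recast.re passing 40, oz, kg, which returns 45359237/40000000.
Invoking abacus.times passing -32/3: 375040/143.
Calling ledger.evict passing zotrisme, giving -791.

Answer: {gricrab=905, ribesma=1465/286, rogi=-155648000/12573}


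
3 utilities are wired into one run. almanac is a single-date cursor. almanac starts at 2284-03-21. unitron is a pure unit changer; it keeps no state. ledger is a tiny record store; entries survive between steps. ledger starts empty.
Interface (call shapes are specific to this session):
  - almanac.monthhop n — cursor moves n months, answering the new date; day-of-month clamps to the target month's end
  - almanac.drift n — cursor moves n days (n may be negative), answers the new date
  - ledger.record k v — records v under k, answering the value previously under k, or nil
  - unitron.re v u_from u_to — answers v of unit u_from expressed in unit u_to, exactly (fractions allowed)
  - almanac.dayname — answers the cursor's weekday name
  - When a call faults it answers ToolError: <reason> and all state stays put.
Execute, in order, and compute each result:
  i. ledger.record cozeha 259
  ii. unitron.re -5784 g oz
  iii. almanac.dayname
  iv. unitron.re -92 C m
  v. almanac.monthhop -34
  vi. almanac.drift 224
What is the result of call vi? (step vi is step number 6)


# ledger.record(k=cozeha, v=259) ~> nil
# unitron.re(v=-5784, u_from=g, u_to=oz) ~> -9254400000/45359237
# almanac.dayname() ~> Friday
# unitron.re(v=-92, u_from=C, u_to=m) ~> ToolError: incompatible units
# almanac.monthhop(n=-34) ~> 2281-05-21
# almanac.drift(n=224) ~> 2281-12-31

Answer: 2281-12-31


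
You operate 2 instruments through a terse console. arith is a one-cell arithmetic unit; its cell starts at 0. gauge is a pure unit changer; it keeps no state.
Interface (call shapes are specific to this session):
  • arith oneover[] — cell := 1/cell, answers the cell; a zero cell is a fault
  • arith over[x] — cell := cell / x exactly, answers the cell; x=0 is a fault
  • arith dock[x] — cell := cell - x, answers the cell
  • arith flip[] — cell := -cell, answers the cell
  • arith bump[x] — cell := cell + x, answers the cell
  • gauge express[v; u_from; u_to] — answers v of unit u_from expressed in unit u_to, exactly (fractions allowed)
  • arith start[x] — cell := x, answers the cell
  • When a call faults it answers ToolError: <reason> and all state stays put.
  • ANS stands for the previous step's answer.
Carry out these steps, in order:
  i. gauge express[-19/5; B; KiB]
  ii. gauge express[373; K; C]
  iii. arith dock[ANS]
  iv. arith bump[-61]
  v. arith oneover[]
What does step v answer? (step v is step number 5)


% gauge express v: -19/5 u_from: B u_to: KiB
[out] -19/5120
% gauge express v: 373 u_from: K u_to: C
[out] 1997/20
% arith dock x: ANS
[out] -1997/20
% arith bump x: -61
[out] -3217/20
% arith oneover
[out] -20/3217

Answer: -20/3217


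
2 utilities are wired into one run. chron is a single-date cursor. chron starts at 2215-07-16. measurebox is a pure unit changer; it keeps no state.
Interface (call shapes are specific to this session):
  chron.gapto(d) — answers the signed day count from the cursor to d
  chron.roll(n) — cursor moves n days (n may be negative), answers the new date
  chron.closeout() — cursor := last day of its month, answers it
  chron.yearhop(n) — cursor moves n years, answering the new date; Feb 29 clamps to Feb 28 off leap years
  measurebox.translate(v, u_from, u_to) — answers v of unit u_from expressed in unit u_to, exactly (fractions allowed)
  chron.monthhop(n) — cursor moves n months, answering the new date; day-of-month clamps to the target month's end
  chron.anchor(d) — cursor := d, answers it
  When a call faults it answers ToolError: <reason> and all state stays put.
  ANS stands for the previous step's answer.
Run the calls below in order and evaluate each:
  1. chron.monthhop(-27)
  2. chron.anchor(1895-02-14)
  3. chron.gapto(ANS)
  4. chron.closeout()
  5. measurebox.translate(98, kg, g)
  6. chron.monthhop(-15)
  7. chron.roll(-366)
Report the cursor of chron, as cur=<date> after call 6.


-> chron.monthhop(n→-27)
<- 2213-04-16
-> chron.anchor(d→1895-02-14)
<- 1895-02-14
-> chron.gapto(d→ANS)
<- 0
-> chron.closeout()
<- 1895-02-28
-> measurebox.translate(v→98, u_from→kg, u_to→g)
<- 98000
-> chron.monthhop(n→-15)
<- 1893-11-28
-> chron.roll(n→-366)
<- 1892-11-27

Answer: cur=1893-11-28


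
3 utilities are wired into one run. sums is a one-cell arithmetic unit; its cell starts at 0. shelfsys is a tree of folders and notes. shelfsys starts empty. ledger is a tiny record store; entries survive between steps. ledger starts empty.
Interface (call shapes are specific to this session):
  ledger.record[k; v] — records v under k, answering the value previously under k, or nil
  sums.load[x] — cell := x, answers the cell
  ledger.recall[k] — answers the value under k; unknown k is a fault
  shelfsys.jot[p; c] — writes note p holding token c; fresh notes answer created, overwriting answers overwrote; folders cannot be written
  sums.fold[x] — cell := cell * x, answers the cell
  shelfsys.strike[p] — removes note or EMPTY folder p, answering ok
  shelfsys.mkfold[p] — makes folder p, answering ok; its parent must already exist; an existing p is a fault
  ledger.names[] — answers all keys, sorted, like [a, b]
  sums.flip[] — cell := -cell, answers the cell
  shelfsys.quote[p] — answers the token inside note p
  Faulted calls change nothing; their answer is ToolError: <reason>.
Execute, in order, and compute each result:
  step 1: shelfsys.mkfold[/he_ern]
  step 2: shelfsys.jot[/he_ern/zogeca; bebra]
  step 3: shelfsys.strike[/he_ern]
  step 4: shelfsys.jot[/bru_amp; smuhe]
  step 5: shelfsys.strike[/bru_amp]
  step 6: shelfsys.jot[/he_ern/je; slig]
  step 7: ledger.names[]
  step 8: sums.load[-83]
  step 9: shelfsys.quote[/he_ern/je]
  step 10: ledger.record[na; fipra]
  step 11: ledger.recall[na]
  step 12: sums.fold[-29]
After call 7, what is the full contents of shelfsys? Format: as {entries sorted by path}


Answer: {he_ern/, he_ern/je=slig, he_ern/zogeca=bebra}

Derivation:
# shelfsys.mkfold(p=/he_ern) -> ok
# shelfsys.jot(p=/he_ern/zogeca, c=bebra) -> created
# shelfsys.strike(p=/he_ern) -> ToolError: not empty
# shelfsys.jot(p=/bru_amp, c=smuhe) -> created
# shelfsys.strike(p=/bru_amp) -> ok
# shelfsys.jot(p=/he_ern/je, c=slig) -> created
# ledger.names() -> []
# sums.load(x=-83) -> -83
# shelfsys.quote(p=/he_ern/je) -> slig
# ledger.record(k=na, v=fipra) -> nil
# ledger.recall(k=na) -> fipra
# sums.fold(x=-29) -> 2407


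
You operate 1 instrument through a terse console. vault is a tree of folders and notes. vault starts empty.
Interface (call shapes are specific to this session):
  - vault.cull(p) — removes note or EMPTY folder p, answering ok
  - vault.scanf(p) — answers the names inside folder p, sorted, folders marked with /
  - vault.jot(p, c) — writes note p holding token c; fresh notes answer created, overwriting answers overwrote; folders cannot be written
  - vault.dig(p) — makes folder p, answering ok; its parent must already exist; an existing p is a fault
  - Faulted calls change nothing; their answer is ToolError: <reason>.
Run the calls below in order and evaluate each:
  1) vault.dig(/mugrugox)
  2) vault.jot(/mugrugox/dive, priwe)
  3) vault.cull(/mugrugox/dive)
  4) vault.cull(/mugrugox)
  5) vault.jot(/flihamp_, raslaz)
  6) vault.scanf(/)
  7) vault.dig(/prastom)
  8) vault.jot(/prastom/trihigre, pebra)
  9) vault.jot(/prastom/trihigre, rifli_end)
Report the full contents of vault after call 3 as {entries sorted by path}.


Answer: {mugrugox/}

Derivation:
CALL vault.dig[p=/mugrugox]
RET  ok
CALL vault.jot[p=/mugrugox/dive; c=priwe]
RET  created
CALL vault.cull[p=/mugrugox/dive]
RET  ok
CALL vault.cull[p=/mugrugox]
RET  ok
CALL vault.jot[p=/flihamp_; c=raslaz]
RET  created
CALL vault.scanf[p=/]
RET  [flihamp_]
CALL vault.dig[p=/prastom]
RET  ok
CALL vault.jot[p=/prastom/trihigre; c=pebra]
RET  created
CALL vault.jot[p=/prastom/trihigre; c=rifli_end]
RET  overwrote


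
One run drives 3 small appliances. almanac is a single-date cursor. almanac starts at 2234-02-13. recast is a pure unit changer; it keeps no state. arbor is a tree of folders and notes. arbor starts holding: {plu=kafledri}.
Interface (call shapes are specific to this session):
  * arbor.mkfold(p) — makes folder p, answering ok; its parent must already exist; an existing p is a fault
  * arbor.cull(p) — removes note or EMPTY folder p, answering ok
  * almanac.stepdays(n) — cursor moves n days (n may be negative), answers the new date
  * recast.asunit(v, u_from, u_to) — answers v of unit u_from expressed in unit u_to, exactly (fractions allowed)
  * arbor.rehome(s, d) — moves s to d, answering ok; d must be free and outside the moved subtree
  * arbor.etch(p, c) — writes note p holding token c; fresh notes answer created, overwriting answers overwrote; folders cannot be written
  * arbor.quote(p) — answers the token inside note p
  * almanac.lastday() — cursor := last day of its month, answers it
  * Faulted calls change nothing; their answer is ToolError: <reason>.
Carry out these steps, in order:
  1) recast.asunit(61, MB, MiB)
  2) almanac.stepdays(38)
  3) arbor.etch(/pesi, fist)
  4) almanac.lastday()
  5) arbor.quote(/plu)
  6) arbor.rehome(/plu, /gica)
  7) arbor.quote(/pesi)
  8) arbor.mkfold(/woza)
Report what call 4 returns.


Answer: 2234-03-31

Derivation:
I use recast.asunit(v→61, u_from→MB, u_to→MiB), yielding 953125/16384.
I invoke almanac.stepdays(n→38), — result: 2234-03-23.
I call arbor.etch(p→/pesi, c→fist), which returns created.
I use almanac.lastday(): 2234-03-31.
Invoking arbor.quote(p→/plu), — result: kafledri.
Using arbor.rehome(s→/plu, d→/gica), yielding ok.
I call arbor.quote(p→/pesi), and observe fist.
Invoking arbor.mkfold(p→/woza): ok.


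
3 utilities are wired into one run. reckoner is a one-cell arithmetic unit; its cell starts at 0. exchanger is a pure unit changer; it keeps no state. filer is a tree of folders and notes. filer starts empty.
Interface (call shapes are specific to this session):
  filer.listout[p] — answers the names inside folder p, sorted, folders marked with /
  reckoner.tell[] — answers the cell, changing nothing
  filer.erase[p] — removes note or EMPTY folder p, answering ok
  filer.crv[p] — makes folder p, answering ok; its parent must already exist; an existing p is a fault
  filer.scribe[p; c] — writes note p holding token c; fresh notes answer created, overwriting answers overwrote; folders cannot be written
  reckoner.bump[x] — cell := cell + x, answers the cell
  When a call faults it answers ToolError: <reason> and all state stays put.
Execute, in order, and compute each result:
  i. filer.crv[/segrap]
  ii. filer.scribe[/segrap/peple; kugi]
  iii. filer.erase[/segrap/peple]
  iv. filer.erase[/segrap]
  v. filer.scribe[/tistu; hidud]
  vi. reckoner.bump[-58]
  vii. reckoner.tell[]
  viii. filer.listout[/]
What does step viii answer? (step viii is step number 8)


$ filer.crv p=/segrap
= ok
$ filer.scribe p=/segrap/peple c=kugi
= created
$ filer.erase p=/segrap/peple
= ok
$ filer.erase p=/segrap
= ok
$ filer.scribe p=/tistu c=hidud
= created
$ reckoner.bump x=-58
= -58
$ reckoner.tell
= -58
$ filer.listout p=/
= [tistu]

Answer: [tistu]


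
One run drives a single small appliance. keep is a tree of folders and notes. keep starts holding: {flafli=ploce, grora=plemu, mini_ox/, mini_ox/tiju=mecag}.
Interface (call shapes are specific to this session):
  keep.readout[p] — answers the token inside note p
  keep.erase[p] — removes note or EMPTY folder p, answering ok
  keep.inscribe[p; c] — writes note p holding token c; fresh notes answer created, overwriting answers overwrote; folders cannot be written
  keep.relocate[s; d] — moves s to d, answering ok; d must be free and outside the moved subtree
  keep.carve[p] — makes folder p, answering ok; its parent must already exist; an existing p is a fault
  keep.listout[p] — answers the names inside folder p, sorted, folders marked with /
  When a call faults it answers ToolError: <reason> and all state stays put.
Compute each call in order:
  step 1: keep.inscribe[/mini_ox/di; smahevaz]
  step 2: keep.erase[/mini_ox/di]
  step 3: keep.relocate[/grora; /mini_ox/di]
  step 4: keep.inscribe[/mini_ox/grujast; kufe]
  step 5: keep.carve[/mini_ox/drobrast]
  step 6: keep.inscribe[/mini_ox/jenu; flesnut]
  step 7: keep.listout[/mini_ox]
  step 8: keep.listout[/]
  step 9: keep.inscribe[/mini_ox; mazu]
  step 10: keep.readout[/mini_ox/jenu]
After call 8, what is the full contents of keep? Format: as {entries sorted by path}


>>> inscribe p='/mini_ox/di' c='smahevaz'
  created
>>> erase p='/mini_ox/di'
  ok
>>> relocate s='/grora' d='/mini_ox/di'
  ok
>>> inscribe p='/mini_ox/grujast' c='kufe'
  created
>>> carve p='/mini_ox/drobrast'
  ok
>>> inscribe p='/mini_ox/jenu' c='flesnut'
  created
>>> listout p='/mini_ox'
  [di, drobrast/, grujast, jenu, tiju]
>>> listout p='/'
  [flafli, mini_ox/]
>>> inscribe p='/mini_ox' c='mazu'
  ToolError: is a directory
>>> readout p='/mini_ox/jenu'
  flesnut

Answer: {flafli=ploce, mini_ox/, mini_ox/di=plemu, mini_ox/drobrast/, mini_ox/grujast=kufe, mini_ox/jenu=flesnut, mini_ox/tiju=mecag}


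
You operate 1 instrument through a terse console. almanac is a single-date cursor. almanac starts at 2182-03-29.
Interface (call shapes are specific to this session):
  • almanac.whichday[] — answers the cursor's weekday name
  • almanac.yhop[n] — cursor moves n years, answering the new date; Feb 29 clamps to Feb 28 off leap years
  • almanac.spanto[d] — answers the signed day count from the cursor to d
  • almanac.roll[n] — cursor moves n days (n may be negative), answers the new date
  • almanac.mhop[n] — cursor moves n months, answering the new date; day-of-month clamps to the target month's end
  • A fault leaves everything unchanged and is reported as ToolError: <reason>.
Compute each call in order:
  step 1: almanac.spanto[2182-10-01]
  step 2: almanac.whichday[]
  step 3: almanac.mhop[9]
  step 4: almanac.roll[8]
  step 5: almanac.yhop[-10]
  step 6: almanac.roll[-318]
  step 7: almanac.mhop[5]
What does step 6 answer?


Answer: 2172-02-23

Derivation:
! 1. almanac.spanto(d→2182-10-01) == 186
! 2. almanac.whichday() == Friday
! 3. almanac.mhop(n→9) == 2182-12-29
! 4. almanac.roll(n→8) == 2183-01-06
! 5. almanac.yhop(n→-10) == 2173-01-06
! 6. almanac.roll(n→-318) == 2172-02-23
! 7. almanac.mhop(n→5) == 2172-07-23


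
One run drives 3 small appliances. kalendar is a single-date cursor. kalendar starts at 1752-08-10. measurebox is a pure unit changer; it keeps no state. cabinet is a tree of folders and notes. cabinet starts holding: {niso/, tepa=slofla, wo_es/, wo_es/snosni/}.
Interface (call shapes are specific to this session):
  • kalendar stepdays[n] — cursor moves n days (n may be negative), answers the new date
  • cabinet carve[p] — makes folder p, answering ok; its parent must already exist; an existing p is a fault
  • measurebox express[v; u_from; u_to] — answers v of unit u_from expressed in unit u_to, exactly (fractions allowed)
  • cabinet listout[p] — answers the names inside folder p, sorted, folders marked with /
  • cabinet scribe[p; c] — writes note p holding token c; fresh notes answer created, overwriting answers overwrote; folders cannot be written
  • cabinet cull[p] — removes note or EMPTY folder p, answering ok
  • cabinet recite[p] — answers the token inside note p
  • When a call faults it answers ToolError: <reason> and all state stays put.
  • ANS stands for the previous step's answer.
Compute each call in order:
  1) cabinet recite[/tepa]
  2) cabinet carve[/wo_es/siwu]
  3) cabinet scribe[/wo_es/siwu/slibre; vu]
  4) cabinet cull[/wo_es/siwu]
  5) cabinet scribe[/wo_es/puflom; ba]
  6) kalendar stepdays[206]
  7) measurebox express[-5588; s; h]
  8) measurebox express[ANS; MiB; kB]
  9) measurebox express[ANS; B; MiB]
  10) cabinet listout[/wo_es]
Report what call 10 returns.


·→ cabinet recite(p: /tepa)
·← slofla
·→ cabinet carve(p: /wo_es/siwu)
·← ok
·→ cabinet scribe(p: /wo_es/siwu/slibre, c: vu)
·← created
·→ cabinet cull(p: /wo_es/siwu)
·← ToolError: not empty
·→ cabinet scribe(p: /wo_es/puflom, c: ba)
·← created
·→ kalendar stepdays(n: 206)
·← 1753-03-04
·→ measurebox express(v: -5588, u_from: s, u_to: h)
·← -1397/900
·→ measurebox express(v: ANS, u_from: MiB, u_to: kB)
·← -45776896/28125
·→ measurebox express(v: ANS, u_from: B, u_to: MiB)
·← -1397/900000
·→ cabinet listout(p: /wo_es)
·← [puflom, siwu/, snosni/]

Answer: [puflom, siwu/, snosni/]


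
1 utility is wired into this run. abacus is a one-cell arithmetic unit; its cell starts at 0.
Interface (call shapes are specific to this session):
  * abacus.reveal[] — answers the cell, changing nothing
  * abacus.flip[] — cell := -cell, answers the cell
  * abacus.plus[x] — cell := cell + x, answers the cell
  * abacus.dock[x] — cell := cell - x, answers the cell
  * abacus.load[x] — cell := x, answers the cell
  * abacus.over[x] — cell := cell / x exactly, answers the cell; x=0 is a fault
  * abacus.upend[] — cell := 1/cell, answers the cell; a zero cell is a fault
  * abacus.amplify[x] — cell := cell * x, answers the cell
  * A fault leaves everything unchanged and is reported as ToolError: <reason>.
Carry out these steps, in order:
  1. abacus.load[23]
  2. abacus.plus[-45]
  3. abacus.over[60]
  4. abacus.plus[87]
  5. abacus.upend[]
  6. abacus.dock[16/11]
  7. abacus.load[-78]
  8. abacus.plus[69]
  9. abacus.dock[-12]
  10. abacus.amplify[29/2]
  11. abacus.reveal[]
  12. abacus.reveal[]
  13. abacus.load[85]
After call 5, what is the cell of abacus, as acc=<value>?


Answer: acc=30/2599

Derivation:
[in] load x: 23
:: 23
[in] plus x: -45
:: -22
[in] over x: 60
:: -11/30
[in] plus x: 87
:: 2599/30
[in] upend
:: 30/2599
[in] dock x: 16/11
:: -41254/28589
[in] load x: -78
:: -78
[in] plus x: 69
:: -9
[in] dock x: -12
:: 3
[in] amplify x: 29/2
:: 87/2
[in] reveal
:: 87/2
[in] reveal
:: 87/2
[in] load x: 85
:: 85
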